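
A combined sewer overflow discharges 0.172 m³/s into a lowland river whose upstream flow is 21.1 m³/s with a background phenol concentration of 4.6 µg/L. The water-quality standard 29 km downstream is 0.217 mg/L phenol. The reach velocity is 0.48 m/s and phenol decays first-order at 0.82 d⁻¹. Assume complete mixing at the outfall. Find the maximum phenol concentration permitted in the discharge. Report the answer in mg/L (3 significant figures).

4.6 µg/L = 0.0046 mg/L.
Travel time to the compliance point: t = 2.9e+04/0.48 = 6.042e+04 s = 0.6993 d; decay factor exp(−0.82·0.6993) = 0.5636.
So the concentration just after mixing may be at most 0.217/0.5636 = 0.385 mg/L.
Mass balance: 0.385·21.27 = 0.172·Cₑ + 21.1·0.0046.
Cₑ = (8.19 − 0.09706) / 0.172 = 47.05 mg/L.

47.1 mg/L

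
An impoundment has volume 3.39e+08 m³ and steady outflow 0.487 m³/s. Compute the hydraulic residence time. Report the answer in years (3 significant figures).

22.1 yr

Q = 0.487 m³/s × 3.156e+07 s/yr = 1.537e+07 m³/yr.
Hydraulic residence time τ = V/Q = 3.39e+08/1.537e+07 = 22.06 yr.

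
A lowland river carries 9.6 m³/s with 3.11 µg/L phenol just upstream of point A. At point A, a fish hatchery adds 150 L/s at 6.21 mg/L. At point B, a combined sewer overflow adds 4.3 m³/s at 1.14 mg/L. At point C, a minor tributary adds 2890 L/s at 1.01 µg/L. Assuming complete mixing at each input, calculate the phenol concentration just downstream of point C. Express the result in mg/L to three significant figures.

3.11 µg/L = 0.00311 mg/L.
150 L/s = 0.15 m³/s.
After input A: C = (9.6·0.00311 + 0.15·6.21) / 9.75 = 0.0986 mg/L.
After input B: C = (9.75·0.0986 + 4.3·1.14) / 14.05 = 0.4173 mg/L.
2890 L/s = 2.89 m³/s.
1.01 µg/L = 0.00101 mg/L.
After input C: C = (14.05·0.4173 + 2.89·0.00101) / 16.94 = 0.3463 mg/L.

0.346 mg/L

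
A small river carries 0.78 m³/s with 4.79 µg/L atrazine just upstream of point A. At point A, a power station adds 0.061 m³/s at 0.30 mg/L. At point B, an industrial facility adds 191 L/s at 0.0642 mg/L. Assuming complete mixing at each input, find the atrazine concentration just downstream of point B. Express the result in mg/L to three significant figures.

4.79 µg/L = 0.00479 mg/L.
After input A: C = (0.78·0.00479 + 0.061·0.3) / 0.841 = 0.0262 mg/L.
191 L/s = 0.191 m³/s.
After input B: C = (0.841·0.0262 + 0.191·0.0642) / 1.032 = 0.03323 mg/L.

0.0332 mg/L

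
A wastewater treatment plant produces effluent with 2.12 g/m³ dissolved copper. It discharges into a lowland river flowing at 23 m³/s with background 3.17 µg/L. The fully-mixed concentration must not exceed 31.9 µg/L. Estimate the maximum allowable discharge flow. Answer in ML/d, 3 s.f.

3.17 µg/L = 0.00317 mg/L.
31.9 µg/L = 0.0319 mg/L.
Mass balance at complete mixing: C_std·(Q_w + Q_r) = Q_w·C_e + Q_r·C_b.
Rearranging, Q_w = Q_r·(C_std − C_b)/(C_e − C_std) = 23·(0.0319 − 0.00317) / (2.12 − 0.0319) = 0.3165 m³/s.
= 27.34 ML/d.

27.3 ML/d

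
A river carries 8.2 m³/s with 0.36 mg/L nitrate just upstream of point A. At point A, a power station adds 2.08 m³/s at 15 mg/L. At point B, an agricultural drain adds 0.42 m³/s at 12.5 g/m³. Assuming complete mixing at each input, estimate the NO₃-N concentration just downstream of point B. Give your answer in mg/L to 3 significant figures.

3.68 mg/L

After input A: C = (8.2·0.36 + 2.08·15) / 10.28 = 3.322 mg/L.
After input B: C = (10.28·3.322 + 0.42·12.5) / 10.7 = 3.682 mg/L.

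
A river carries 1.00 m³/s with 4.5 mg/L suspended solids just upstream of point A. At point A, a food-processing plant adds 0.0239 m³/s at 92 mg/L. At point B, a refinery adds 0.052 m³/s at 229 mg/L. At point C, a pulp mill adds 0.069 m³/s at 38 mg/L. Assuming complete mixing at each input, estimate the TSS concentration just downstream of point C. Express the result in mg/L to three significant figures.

After input A: C = (1·4.5 + 0.0239·92) / 1.024 = 6.542 mg/L.
After input B: C = (1.024·6.542 + 0.052·229) / 1.076 = 17.29 mg/L.
After input C: C = (1.076·17.29 + 0.069·38) / 1.145 = 18.54 mg/L.

18.5 mg/L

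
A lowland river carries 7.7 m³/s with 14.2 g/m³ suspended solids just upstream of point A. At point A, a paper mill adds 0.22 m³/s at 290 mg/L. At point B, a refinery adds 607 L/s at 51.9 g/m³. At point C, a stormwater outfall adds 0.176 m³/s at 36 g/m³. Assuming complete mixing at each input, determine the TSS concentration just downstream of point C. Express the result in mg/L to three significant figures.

After input A: C = (7.7·14.2 + 0.22·290) / 7.92 = 21.86 mg/L.
607 L/s = 0.607 m³/s.
After input B: C = (7.92·21.86 + 0.607·51.9) / 8.527 = 24 mg/L.
After input C: C = (8.527·24 + 0.176·36) / 8.703 = 24.24 mg/L.

24.2 mg/L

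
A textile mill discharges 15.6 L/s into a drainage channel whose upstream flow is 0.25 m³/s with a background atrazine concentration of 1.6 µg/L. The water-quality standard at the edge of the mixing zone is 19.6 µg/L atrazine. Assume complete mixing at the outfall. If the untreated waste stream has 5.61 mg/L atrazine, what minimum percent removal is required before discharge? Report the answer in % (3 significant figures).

15.6 L/s = 0.0156 m³/s.
1.6 µg/L = 0.0016 mg/L.
19.6 µg/L = 0.0196 mg/L.
Mass balance: 0.0196·0.2656 = 0.0156·Cₑ + 0.25·0.0016.
Cₑ = (0.005206 − 0.0004) / 0.0156 = 0.3081 mg/L.
Required removal = 1 − 0.3081/5.61 = 94.51 %.

94.5 %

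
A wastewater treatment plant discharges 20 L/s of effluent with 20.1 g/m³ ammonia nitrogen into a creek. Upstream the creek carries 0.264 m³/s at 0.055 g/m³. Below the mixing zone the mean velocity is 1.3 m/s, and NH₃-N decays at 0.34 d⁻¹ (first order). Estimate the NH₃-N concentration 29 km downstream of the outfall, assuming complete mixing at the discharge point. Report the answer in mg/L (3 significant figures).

20 L/s = 0.02 m³/s.
After complete mixing, C₀ = (0.02·20.1 + 0.264·0.055) / 0.284 = 1.467 mg/L.
Travel time t = 2.9e+04 m / 1.3 m/s = 2.231e+04 s = 0.2582 d.
C = 1.467·exp(−0.34·0.2582) = 1.467·0.916 = 1.343 mg/L.

1.34 mg/L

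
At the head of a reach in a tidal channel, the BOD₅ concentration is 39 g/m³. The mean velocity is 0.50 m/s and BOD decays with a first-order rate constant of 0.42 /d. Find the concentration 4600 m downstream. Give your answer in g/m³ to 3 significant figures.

Travel time t = 4600 m / 0.50 m/s = 4600/0.50 = 9200 s = 0.1065 d.
First-order decay: C = 39·exp(−0.42·0.1065) = 39·0.9563 = 37.29 g/m³.

37.3 g/m³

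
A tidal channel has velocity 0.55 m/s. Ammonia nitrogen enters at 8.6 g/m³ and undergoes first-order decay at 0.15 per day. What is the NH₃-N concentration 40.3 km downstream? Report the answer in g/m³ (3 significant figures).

Travel time t = 40.3 km / 0.55 m/s = 4.03e+04/0.55 = 7.327e+04 s = 0.8481 d.
First-order decay: C = 8.6·exp(−0.15·0.8481) = 8.6·0.8805 = 7.573 g/m³.

7.57 g/m³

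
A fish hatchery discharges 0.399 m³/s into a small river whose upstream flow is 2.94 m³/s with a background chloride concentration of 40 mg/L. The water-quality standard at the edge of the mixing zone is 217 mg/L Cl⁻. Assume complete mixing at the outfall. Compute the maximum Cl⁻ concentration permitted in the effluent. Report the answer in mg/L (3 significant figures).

Mass balance: 217·3.339 = 0.399·Cₑ + 2.94·40.
Cₑ = (724.6 − 117.6) / 0.399 = 1521 mg/L.

1520 mg/L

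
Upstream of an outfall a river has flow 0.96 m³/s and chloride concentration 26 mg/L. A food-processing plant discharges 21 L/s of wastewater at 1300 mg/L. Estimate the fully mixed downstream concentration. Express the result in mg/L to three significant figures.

53.3 mg/L

21 L/s = 0.021 m³/s.
By mass balance at complete mixing, C = (0.021·1300 + 0.96·26) / (0.021 + 0.96) = 52.26/0.981 = 53.27 mg/L.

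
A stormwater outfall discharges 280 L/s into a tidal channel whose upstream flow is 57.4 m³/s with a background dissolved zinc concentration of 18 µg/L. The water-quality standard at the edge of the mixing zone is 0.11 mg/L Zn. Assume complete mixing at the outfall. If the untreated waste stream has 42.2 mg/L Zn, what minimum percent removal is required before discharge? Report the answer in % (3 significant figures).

55.0 %

280 L/s = 0.28 m³/s.
18 µg/L = 0.018 mg/L.
Mass balance: 0.11·57.68 = 0.28·Cₑ + 57.4·0.018.
Cₑ = (6.345 − 1.033) / 0.28 = 18.97 mg/L.
Required removal = 1 − 18.97/42.2 = 55.05 %.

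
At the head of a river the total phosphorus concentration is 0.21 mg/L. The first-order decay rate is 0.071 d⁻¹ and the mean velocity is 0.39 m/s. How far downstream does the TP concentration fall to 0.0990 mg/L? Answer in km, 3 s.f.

357 km

From C = C₀·e^(−kt), t = ln(C₀/C)/k = ln(0.21/0.0990)/0.071 = 0.752/0.071 = 10.59 d.
Distance = v·t = 0.39 m/s × 9.151e+05 s = 3.569e+05 m = 356.9 km.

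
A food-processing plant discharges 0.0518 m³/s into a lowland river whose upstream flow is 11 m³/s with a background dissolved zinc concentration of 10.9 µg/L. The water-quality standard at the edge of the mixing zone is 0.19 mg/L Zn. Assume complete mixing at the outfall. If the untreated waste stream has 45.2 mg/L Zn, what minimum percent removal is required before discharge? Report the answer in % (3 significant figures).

15.4 %

10.9 µg/L = 0.0109 mg/L.
Mass balance: 0.19·11.05 = 0.0518·Cₑ + 11·0.0109.
Cₑ = (2.1 − 0.1199) / 0.0518 = 38.22 mg/L.
Required removal = 1 − 38.22/45.2 = 15.44 %.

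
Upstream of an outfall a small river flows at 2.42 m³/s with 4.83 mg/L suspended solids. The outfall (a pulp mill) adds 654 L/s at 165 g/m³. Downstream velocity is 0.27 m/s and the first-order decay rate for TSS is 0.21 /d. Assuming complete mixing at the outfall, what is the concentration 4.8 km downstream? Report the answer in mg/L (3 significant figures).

654 L/s = 0.654 m³/s.
After complete mixing, C₀ = (0.654·165 + 2.42·4.83) / 3.074 = 38.91 mg/L.
Travel time t = 4800 m / 0.27 m/s = 1.778e+04 s = 0.2058 d.
C = 38.91·exp(−0.21·0.2058) = 38.91·0.9577 = 37.26 mg/L.

37.3 mg/L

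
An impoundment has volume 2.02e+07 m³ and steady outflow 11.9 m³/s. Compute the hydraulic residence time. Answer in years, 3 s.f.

Q = 11.9 m³/s × 3.156e+07 s/yr = 3.755e+08 m³/yr.
Hydraulic residence time τ = V/Q = 2.02e+07/3.755e+08 = 0.05379 yr.

0.0538 yr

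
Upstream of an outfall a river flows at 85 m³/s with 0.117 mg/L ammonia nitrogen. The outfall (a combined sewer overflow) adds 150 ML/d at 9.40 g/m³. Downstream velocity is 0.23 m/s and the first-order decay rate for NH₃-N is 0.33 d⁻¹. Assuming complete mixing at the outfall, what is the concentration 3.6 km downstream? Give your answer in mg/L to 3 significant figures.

150 ML/d = 1.736 m³/s.
After complete mixing, C₀ = (1.736·9.4 + 85·0.117) / 86.74 = 0.3028 mg/L.
Travel time t = 3600 m / 0.23 m/s = 1.565e+04 s = 0.1812 d.
C = 0.3028·exp(−0.33·0.1812) = 0.3028·0.942 = 0.2852 mg/L.

0.285 mg/L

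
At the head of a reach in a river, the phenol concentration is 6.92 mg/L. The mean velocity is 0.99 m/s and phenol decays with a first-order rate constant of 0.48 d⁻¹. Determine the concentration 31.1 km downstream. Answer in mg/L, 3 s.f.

Travel time t = 31.1 km / 0.99 m/s = 3.11e+04/0.99 = 3.141e+04 s = 0.3636 d.
First-order decay: C = 6.92·exp(−0.48·0.3636) = 6.92·0.8399 = 5.812 mg/L.

5.81 mg/L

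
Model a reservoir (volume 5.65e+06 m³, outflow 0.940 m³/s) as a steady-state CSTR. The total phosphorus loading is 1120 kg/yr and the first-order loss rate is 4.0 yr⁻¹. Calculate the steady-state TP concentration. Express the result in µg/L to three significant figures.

21.4 µg/L

Outflow Q = 0.940 m³/s × 3.156e+07 s/yr = 2.966e+07 m³/yr.
Steady-state CSTR mass balance: W = Q·C + k·V·C, so C = W/(Q + kV).
Q + kV = 2.966e+07 + 4.0·5.65e+06 = 5.226e+07 m³/yr.
C = 1120/5.226e+07 = 2.143e-05 kg/m³ = 0.02143 mg/L = 21.43 µg/L.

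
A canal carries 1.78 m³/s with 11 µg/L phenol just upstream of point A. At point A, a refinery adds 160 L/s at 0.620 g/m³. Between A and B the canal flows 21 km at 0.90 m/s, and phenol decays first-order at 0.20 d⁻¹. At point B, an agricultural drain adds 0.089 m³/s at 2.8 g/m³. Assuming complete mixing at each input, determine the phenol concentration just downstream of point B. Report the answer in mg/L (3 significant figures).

11 µg/L = 0.011 mg/L.
160 L/s = 0.16 m³/s.
After input A: C = (1.78·0.011 + 0.16·0.62) / 1.94 = 0.06123 mg/L.
Over the 21 km reach to input B (t = 2.333e+04 s = 0.2701 d), decay gives C = 0.06123·exp(−0.20·0.2701) = 0.05801 mg/L.
After input B: C = (1.94·0.05801 + 0.089·2.8) / 2.029 = 0.1783 mg/L.

0.178 mg/L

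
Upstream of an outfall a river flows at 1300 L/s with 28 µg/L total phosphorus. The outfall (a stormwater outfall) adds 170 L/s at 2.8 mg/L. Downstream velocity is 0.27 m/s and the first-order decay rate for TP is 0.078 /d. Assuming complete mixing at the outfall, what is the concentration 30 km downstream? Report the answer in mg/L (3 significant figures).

170 L/s = 0.17 m³/s.
1300 L/s = 1.3 m³/s.
28 µg/L = 0.028 mg/L.
After complete mixing, C₀ = (0.17·2.8 + 1.3·0.028) / 1.47 = 0.3486 mg/L.
Travel time t = 3e+04 m / 0.27 m/s = 1.111e+05 s = 1.286 d.
C = 0.3486·exp(−0.078·1.286) = 0.3486·0.9046 = 0.3153 mg/L.

0.315 mg/L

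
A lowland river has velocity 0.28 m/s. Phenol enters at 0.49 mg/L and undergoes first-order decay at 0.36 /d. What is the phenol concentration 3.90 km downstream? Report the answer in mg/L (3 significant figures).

Travel time t = 3.90 km / 0.28 m/s = 3900/0.28 = 1.393e+04 s = 0.1612 d.
First-order decay: C = 0.49·exp(−0.36·0.1612) = 0.49·0.9436 = 0.4624 mg/L.

0.462 mg/L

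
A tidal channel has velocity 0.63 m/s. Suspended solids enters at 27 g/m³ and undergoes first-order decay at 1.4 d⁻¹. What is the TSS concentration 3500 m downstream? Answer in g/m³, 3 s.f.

Travel time t = 3500 m / 0.63 m/s = 3500/0.63 = 5556 s = 0.0643 d.
First-order decay: C = 27·exp(−1.4·0.0643) = 27·0.9139 = 24.68 g/m³.

24.7 g/m³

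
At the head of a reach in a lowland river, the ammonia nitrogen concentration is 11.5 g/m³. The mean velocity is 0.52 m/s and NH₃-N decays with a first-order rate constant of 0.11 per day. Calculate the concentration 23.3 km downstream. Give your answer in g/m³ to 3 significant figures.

Travel time t = 23.3 km / 0.52 m/s = 2.33e+04/0.52 = 4.481e+04 s = 0.5186 d.
First-order decay: C = 11.5·exp(−0.11·0.5186) = 11.5·0.9445 = 10.86 g/m³.

10.9 g/m³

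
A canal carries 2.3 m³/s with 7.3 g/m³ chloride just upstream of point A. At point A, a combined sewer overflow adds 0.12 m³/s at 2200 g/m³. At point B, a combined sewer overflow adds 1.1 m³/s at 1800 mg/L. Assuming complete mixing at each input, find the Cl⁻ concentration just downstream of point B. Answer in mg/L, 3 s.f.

642 mg/L

After input A: C = (2.3·7.3 + 0.12·2200) / 2.42 = 116 mg/L.
After input B: C = (2.42·116 + 1.1·1800) / 3.52 = 642.3 mg/L.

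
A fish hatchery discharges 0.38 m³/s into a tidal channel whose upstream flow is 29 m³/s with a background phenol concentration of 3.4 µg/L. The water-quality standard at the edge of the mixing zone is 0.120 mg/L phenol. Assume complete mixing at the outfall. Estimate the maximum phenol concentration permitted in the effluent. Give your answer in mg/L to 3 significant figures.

3.4 µg/L = 0.0034 mg/L.
Mass balance: 0.12·29.38 = 0.38·Cₑ + 29·0.0034.
Cₑ = (3.526 − 0.0986) / 0.38 = 9.018 mg/L.

9.02 mg/L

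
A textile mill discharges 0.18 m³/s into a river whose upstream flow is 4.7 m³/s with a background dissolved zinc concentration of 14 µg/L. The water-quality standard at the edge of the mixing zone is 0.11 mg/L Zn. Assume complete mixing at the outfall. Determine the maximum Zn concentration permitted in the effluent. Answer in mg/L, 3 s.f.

2.62 mg/L

14 µg/L = 0.014 mg/L.
Mass balance: 0.11·4.88 = 0.18·Cₑ + 4.7·0.014.
Cₑ = (0.5368 − 0.0658) / 0.18 = 2.617 mg/L.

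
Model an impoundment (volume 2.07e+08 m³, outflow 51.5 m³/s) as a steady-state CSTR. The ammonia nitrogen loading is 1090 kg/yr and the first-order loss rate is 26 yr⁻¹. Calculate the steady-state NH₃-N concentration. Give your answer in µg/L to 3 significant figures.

Outflow Q = 51.5 m³/s × 3.156e+07 s/yr = 1.625e+09 m³/yr.
Steady-state CSTR mass balance: W = Q·C + k·V·C, so C = W/(Q + kV).
Q + kV = 1.625e+09 + 26·2.07e+08 = 7.007e+09 m³/yr.
C = 1090/7.007e+09 = 1.556e-07 kg/m³ = 0.0001556 mg/L = 0.1556 µg/L.

0.156 µg/L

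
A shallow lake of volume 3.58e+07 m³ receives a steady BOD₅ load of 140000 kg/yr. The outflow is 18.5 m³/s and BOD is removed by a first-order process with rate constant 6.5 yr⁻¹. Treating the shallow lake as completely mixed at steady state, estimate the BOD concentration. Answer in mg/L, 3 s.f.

0.171 mg/L

Outflow Q = 18.5 m³/s × 3.156e+07 s/yr = 5.838e+08 m³/yr.
Steady-state CSTR mass balance: W = Q·C + k·V·C, so C = W/(Q + kV).
Q + kV = 5.838e+08 + 6.5·3.58e+07 = 8.165e+08 m³/yr.
C = 140000/8.165e+08 = 0.0001715 kg/m³ = 0.1715 mg/L.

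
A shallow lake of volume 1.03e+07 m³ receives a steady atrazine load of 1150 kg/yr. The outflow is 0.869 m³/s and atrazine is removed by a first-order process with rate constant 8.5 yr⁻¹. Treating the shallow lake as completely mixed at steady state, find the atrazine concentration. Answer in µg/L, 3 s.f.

Outflow Q = 0.869 m³/s × 3.156e+07 s/yr = 2.742e+07 m³/yr.
Steady-state CSTR mass balance: W = Q·C + k·V·C, so C = W/(Q + kV).
Q + kV = 2.742e+07 + 8.5·1.03e+07 = 1.15e+08 m³/yr.
C = 1150/1.15e+08 = 1e-05 kg/m³ = 0.01 mg/L = 10 µg/L.

10.0 µg/L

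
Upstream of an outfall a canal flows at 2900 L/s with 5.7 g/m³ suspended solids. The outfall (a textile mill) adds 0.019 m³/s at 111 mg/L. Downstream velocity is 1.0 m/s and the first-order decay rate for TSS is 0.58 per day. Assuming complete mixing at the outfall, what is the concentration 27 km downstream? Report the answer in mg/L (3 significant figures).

2900 L/s = 2.9 m³/s.
After complete mixing, C₀ = (0.019·111 + 2.9·5.7) / 2.919 = 6.385 mg/L.
Travel time t = 2.7e+04 m / 1.0 m/s = 2.7e+04 s = 0.3125 d.
C = 6.385·exp(−0.58·0.3125) = 6.385·0.8342 = 5.327 mg/L.

5.33 mg/L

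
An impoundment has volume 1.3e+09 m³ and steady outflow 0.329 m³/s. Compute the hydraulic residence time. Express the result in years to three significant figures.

Q = 0.329 m³/s × 3.156e+07 s/yr = 1.038e+07 m³/yr.
Hydraulic residence time τ = V/Q = 1.3e+09/1.038e+07 = 125.2 yr.

125 yr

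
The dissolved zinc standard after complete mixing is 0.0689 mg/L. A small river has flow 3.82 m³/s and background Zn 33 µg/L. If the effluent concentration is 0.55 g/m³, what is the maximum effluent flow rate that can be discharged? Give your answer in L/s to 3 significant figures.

285 L/s

33 µg/L = 0.033 mg/L.
Mass balance at complete mixing: C_std·(Q_w + Q_r) = Q_w·C_e + Q_r·C_b.
Rearranging, Q_w = Q_r·(C_std − C_b)/(C_e − C_std) = 3.82·(0.0689 − 0.033) / (0.55 − 0.0689) = 0.2851 m³/s.
= 285.1 L/s.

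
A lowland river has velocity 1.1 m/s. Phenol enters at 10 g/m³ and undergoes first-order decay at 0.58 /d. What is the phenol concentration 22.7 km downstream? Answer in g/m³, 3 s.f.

Travel time t = 22.7 km / 1.1 m/s = 2.27e+04/1.1 = 2.064e+04 s = 0.2388 d.
First-order decay: C = 10·exp(−0.58·0.2388) = 10·0.8706 = 8.706 g/m³.

8.71 g/m³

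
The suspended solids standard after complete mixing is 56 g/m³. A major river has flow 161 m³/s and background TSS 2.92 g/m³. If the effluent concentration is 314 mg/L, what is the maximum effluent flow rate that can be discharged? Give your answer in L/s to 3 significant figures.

33100 L/s

Mass balance at complete mixing: C_std·(Q_w + Q_r) = Q_w·C_e + Q_r·C_b.
Rearranging, Q_w = Q_r·(C_std − C_b)/(C_e − C_std) = 161·(56 − 2.92) / (314 − 56) = 33.12 m³/s.
= 3.312e+04 L/s.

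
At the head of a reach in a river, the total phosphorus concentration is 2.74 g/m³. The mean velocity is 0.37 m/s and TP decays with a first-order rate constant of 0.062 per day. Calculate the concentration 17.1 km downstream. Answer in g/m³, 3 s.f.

Travel time t = 17.1 km / 0.37 m/s = 1.71e+04/0.37 = 4.622e+04 s = 0.5349 d.
First-order decay: C = 2.74·exp(−0.062·0.5349) = 2.74·0.9674 = 2.651 g/m³.

2.65 g/m³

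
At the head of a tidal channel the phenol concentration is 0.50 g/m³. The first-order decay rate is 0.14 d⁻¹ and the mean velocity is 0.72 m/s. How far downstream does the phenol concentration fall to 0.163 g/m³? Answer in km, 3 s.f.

From C = C₀·e^(−kt), t = ln(C₀/C)/k = ln(0.50/0.163)/0.14 = 1.121/0.14 = 8.006 d.
Distance = v·t = 0.72 m/s × 6.917e+05 s = 4.98e+05 m = 498 km.

498 km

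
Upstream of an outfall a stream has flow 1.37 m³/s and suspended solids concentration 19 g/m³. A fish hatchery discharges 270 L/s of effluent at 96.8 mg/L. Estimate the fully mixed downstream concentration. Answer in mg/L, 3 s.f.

31.8 mg/L

270 L/s = 0.27 m³/s.
Conservation of mass across the mixing zone: C = (0.27·96.8 + 1.37·19) / (0.27 + 1.37) = 52.17/1.64 = 31.81 mg/L.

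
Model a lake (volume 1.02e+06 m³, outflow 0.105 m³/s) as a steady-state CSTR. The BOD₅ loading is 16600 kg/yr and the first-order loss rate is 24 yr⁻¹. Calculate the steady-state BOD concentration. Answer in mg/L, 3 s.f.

0.597 mg/L

Outflow Q = 0.105 m³/s × 3.156e+07 s/yr = 3.314e+06 m³/yr.
Steady-state CSTR mass balance: W = Q·C + k·V·C, so C = W/(Q + kV).
Q + kV = 3.314e+06 + 24·1.02e+06 = 2.779e+07 m³/yr.
C = 16600/2.779e+07 = 0.0005973 kg/m³ = 0.5973 mg/L.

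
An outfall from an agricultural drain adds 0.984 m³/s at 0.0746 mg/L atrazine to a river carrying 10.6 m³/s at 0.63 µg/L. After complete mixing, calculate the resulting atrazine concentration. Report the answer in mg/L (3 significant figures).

0.63 µg/L = 0.00063 mg/L.
Conservation of mass across the mixing zone: C = (0.984·0.0746 + 10.6·0.00063) / (0.984 + 10.6) = 0.08008/11.58 = 0.006913 mg/L.

0.00691 mg/L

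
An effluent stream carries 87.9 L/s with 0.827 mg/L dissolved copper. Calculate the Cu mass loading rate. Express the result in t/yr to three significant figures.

87.9 L/s = 0.0879 m³/s.
Mass flux = Q·C = 0.0879 m³/s × 0.827 g/m³ = 0.07269 g/s.
= 0.07269 g/s × 31.56 = 2.294 t/yr.

2.29 t/yr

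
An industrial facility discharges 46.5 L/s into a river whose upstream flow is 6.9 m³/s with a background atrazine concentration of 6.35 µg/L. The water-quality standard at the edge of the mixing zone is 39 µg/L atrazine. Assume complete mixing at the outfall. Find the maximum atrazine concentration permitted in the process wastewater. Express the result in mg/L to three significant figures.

46.5 L/s = 0.0465 m³/s.
6.35 µg/L = 0.00635 mg/L.
39 µg/L = 0.039 mg/L.
Mass balance: 0.039·6.947 = 0.0465·Cₑ + 6.9·0.00635.
Cₑ = (0.2709 − 0.04381) / 0.0465 = 4.884 mg/L.

4.88 mg/L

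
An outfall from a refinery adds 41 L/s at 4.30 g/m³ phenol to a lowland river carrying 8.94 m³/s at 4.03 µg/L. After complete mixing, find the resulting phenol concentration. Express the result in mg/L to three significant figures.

41 L/s = 0.041 m³/s.
4.03 µg/L = 0.00403 mg/L.
By mass balance at complete mixing, C = (0.041·4.3 + 8.94·0.00403) / (0.041 + 8.94) = 0.2123/8.981 = 0.02364 mg/L.

0.0236 mg/L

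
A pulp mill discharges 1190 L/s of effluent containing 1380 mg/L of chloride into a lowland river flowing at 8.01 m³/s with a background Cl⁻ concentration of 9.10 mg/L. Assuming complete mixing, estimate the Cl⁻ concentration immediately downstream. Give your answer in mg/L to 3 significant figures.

186 mg/L

1190 L/s = 1.19 m³/s.
By mass balance at complete mixing, C = (1.19·1380 + 8.01·9.1) / (1.19 + 8.01) = 1715/9.2 = 186.4 mg/L.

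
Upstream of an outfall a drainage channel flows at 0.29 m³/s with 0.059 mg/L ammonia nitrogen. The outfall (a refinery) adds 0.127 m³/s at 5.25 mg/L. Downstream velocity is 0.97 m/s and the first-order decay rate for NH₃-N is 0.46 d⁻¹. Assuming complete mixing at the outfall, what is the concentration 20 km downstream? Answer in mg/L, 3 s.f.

1.47 mg/L

After complete mixing, C₀ = (0.127·5.25 + 0.29·0.059) / 0.417 = 1.64 mg/L.
Travel time t = 2e+04 m / 0.97 m/s = 2.062e+04 s = 0.2386 d.
C = 1.64·exp(−0.46·0.2386) = 1.64·0.896 = 1.469 mg/L.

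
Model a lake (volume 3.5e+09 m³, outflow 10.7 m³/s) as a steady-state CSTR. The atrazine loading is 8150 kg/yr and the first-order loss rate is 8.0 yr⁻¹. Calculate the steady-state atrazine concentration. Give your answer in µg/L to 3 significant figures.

Outflow Q = 10.7 m³/s × 3.156e+07 s/yr = 3.377e+08 m³/yr.
Steady-state CSTR mass balance: W = Q·C + k·V·C, so C = W/(Q + kV).
Q + kV = 3.377e+08 + 8.0·3.5e+09 = 2.834e+10 m³/yr.
C = 8150/2.834e+10 = 2.876e-07 kg/m³ = 0.0002876 mg/L = 0.2876 µg/L.

0.288 µg/L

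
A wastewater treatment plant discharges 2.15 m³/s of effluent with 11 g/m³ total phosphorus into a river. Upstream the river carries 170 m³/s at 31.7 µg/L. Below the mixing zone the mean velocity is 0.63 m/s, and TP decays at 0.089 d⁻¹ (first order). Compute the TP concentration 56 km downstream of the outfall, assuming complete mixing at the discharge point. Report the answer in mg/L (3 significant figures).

0.154 mg/L

31.7 µg/L = 0.0317 mg/L.
After complete mixing, C₀ = (2.15·11 + 170·0.0317) / 172.2 = 0.1687 mg/L.
Travel time t = 5.6e+04 m / 0.63 m/s = 8.889e+04 s = 1.029 d.
C = 0.1687·exp(−0.089·1.029) = 0.1687·0.9125 = 0.1539 mg/L.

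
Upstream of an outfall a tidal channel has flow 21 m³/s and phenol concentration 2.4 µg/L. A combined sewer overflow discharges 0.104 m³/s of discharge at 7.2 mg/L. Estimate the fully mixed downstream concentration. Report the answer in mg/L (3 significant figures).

0.0379 mg/L

2.4 µg/L = 0.0024 mg/L.
Flow-weighted mixing gives C = (0.104·7.2 + 21·0.0024) / (0.104 + 21) = 0.7992/21.1 = 0.03787 mg/L.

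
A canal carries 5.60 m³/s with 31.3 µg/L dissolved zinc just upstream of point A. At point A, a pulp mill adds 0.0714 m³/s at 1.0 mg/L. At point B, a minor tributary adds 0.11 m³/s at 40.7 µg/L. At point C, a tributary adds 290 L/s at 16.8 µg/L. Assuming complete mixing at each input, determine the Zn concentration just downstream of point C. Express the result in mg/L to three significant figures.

0.0422 mg/L

31.3 µg/L = 0.0313 mg/L.
After input A: C = (5.6·0.0313 + 0.0714·1) / 5.671 = 0.0435 mg/L.
40.7 µg/L = 0.0407 mg/L.
After input B: C = (5.671·0.0435 + 0.11·0.0407) / 5.781 = 0.04344 mg/L.
290 L/s = 0.29 m³/s.
16.8 µg/L = 0.0168 mg/L.
After input C: C = (5.781·0.04344 + 0.29·0.0168) / 6.071 = 0.04217 mg/L.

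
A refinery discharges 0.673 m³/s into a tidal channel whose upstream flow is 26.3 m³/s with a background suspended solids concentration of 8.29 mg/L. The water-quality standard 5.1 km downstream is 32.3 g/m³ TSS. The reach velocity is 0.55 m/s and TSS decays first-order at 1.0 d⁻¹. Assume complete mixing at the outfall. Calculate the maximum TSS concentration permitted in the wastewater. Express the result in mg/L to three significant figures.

Travel time to the compliance point: t = 5100/0.55 = 9273 s = 0.1073 d; decay factor exp(−1.0·0.1073) = 0.8982.
So the concentration just after mixing may be at most 32.3/0.8982 = 35.96 mg/L.
Mass balance: 35.96·26.97 = 0.673·Cₑ + 26.3·8.29.
Cₑ = (969.9 − 218) / 0.673 = 1117 mg/L.

1120 mg/L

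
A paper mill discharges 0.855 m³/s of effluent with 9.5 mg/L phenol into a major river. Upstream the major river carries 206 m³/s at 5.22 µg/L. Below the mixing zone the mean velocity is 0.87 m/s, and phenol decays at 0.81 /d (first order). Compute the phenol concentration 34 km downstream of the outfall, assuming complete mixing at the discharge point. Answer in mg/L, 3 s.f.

5.22 µg/L = 0.00522 mg/L.
After complete mixing, C₀ = (0.855·9.5 + 206·0.00522) / 206.9 = 0.04447 mg/L.
Travel time t = 3.4e+04 m / 0.87 m/s = 3.908e+04 s = 0.4523 d.
C = 0.04447·exp(−0.81·0.4523) = 0.04447·0.6932 = 0.03082 mg/L.

0.0308 mg/L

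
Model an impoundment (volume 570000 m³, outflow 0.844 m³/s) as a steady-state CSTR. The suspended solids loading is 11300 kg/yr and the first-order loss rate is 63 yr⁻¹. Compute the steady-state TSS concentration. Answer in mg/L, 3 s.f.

0.181 mg/L

Outflow Q = 0.844 m³/s × 3.156e+07 s/yr = 2.663e+07 m³/yr.
Steady-state CSTR mass balance: W = Q·C + k·V·C, so C = W/(Q + kV).
Q + kV = 2.663e+07 + 63·570000 = 6.254e+07 m³/yr.
C = 11300/6.254e+07 = 0.0001807 kg/m³ = 0.1807 mg/L.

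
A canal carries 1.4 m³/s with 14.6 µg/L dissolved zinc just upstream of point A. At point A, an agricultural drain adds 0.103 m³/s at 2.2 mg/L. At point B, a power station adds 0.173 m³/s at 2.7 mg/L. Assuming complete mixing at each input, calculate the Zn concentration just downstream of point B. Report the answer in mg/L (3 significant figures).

0.426 mg/L

14.6 µg/L = 0.0146 mg/L.
After input A: C = (1.4·0.0146 + 0.103·2.2) / 1.503 = 0.1644 mg/L.
After input B: C = (1.503·0.1644 + 0.173·2.7) / 1.676 = 0.4261 mg/L.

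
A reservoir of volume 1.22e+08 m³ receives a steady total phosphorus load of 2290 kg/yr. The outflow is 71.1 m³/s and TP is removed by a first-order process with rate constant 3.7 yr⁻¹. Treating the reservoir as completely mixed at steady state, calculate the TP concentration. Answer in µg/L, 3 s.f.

0.850 µg/L

Outflow Q = 71.1 m³/s × 3.156e+07 s/yr = 2.244e+09 m³/yr.
Steady-state CSTR mass balance: W = Q·C + k·V·C, so C = W/(Q + kV).
Q + kV = 2.244e+09 + 3.7·1.22e+08 = 2.695e+09 m³/yr.
C = 2290/2.695e+09 = 8.497e-07 kg/m³ = 0.0008497 mg/L = 0.8497 µg/L.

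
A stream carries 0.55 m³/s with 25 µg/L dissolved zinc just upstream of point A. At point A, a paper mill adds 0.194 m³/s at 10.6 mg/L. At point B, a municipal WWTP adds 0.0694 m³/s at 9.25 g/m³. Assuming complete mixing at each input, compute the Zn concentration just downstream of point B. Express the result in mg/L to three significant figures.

25 µg/L = 0.025 mg/L.
After input A: C = (0.55·0.025 + 0.194·10.6) / 0.744 = 2.782 mg/L.
After input B: C = (0.744·2.782 + 0.0694·9.25) / 0.8134 = 3.334 mg/L.

3.33 mg/L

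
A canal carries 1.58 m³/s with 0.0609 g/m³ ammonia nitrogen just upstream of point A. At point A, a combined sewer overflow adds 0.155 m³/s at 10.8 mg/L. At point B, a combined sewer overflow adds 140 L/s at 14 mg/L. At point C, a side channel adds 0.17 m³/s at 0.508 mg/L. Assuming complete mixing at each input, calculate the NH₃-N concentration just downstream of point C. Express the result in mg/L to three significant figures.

After input A: C = (1.58·0.0609 + 0.155·10.8) / 1.735 = 1.02 mg/L.
140 L/s = 0.14 m³/s.
After input B: C = (1.735·1.02 + 0.14·14) / 1.875 = 1.989 mg/L.
After input C: C = (1.875·1.989 + 0.17·0.508) / 2.045 = 1.866 mg/L.

1.87 mg/L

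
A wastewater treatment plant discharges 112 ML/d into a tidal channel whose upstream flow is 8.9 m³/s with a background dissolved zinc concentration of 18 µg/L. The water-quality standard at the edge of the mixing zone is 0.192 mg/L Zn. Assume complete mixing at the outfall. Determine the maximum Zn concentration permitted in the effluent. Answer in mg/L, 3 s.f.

112 ML/d = 1.296 m³/s.
18 µg/L = 0.018 mg/L.
Mass balance: 0.192·10.2 = 1.296·Cₑ + 8.9·0.018.
Cₑ = (1.958 − 0.1602) / 1.296 = 1.387 mg/L.

1.39 mg/L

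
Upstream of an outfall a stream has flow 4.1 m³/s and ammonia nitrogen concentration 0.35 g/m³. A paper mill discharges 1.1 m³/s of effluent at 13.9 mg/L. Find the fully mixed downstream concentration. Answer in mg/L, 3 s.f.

By mass balance at complete mixing, C = (1.1·13.9 + 4.1·0.35) / (1.1 + 4.1) = 16.73/5.2 = 3.216 mg/L.

3.22 mg/L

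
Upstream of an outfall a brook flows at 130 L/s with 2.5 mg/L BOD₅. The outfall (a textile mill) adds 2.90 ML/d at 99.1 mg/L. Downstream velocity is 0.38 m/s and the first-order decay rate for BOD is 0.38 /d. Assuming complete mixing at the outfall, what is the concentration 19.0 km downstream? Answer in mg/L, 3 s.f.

2.90 ML/d = 0.03356 m³/s.
130 L/s = 0.13 m³/s.
After complete mixing, C₀ = (0.03356·99.1 + 0.13·2.5) / 0.1636 = 22.32 mg/L.
Travel time t = 1.9e+04 m / 0.38 m/s = 5e+04 s = 0.5787 d.
C = 22.32·exp(−0.38·0.5787) = 22.32·0.8026 = 17.92 mg/L.

17.9 mg/L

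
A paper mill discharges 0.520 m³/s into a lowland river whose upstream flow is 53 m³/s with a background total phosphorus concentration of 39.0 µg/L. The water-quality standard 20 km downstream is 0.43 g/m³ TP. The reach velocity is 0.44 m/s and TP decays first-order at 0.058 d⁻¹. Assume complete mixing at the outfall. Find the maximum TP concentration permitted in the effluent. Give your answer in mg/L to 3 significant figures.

41.7 mg/L

39.0 µg/L = 0.039 mg/L.
Travel time to the compliance point: t = 2e+04/0.44 = 4.545e+04 s = 0.5261 d; decay factor exp(−0.058·0.5261) = 0.9699.
So the concentration just after mixing may be at most 0.43/0.9699 = 0.4433 mg/L.
Mass balance: 0.4433·53.52 = 0.52·Cₑ + 53·0.039.
Cₑ = (23.73 − 2.067) / 0.52 = 41.65 mg/L.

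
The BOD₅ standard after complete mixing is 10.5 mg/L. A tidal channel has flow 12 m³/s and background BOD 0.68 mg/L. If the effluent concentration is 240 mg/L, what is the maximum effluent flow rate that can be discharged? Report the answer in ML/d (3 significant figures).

Mass balance at complete mixing: C_std·(Q_w + Q_r) = Q_w·C_e + Q_r·C_b.
Rearranging, Q_w = Q_r·(C_std − C_b)/(C_e − C_std) = 12·(10.5 − 0.68) / (240 − 10.5) = 0.5135 m³/s.
= 44.36 ML/d.

44.4 ML/d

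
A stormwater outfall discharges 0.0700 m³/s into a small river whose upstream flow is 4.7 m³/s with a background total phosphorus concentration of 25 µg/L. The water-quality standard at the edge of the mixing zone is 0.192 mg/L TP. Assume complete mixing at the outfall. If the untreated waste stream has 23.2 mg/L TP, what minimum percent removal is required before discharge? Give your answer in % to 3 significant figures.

25 µg/L = 0.025 mg/L.
Mass balance: 0.192·4.77 = 0.07·Cₑ + 4.7·0.025.
Cₑ = (0.9158 − 0.1175) / 0.07 = 11.4 mg/L.
Required removal = 1 − 11.4/23.2 = 50.84 %.

50.8 %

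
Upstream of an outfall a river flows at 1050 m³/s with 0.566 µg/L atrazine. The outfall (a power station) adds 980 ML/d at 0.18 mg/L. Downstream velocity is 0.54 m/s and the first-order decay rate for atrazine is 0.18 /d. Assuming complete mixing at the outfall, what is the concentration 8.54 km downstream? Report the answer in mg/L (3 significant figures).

980 ML/d = 11.34 m³/s.
0.566 µg/L = 0.000566 mg/L.
After complete mixing, C₀ = (11.34·0.18 + 1050·0.000566) / 1061 = 0.002484 mg/L.
Travel time t = 8540 m / 0.54 m/s = 1.581e+04 s = 0.183 d.
C = 0.002484·exp(−0.18·0.183) = 0.002484·0.9676 = 0.002403 mg/L.

0.00240 mg/L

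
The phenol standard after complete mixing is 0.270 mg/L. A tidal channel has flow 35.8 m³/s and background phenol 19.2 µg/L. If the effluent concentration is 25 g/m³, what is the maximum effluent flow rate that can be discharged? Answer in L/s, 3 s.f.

363 L/s

19.2 µg/L = 0.0192 mg/L.
Mass balance at complete mixing: C_std·(Q_w + Q_r) = Q_w·C_e + Q_r·C_b.
Rearranging, Q_w = Q_r·(C_std − C_b)/(C_e − C_std) = 35.8·(0.27 − 0.0192) / (25 − 0.27) = 0.3631 m³/s.
= 363.1 L/s.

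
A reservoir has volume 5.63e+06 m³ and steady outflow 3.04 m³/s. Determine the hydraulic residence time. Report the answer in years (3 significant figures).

0.0587 yr

Q = 3.04 m³/s × 3.156e+07 s/yr = 9.594e+07 m³/yr.
Hydraulic residence time τ = V/Q = 5.63e+06/9.594e+07 = 0.05869 yr.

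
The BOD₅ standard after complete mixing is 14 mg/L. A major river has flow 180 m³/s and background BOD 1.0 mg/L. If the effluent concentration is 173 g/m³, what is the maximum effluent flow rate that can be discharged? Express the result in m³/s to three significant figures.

14.7 m³/s

Mass balance at complete mixing: C_std·(Q_w + Q_r) = Q_w·C_e + Q_r·C_b.
Rearranging, Q_w = Q_r·(C_std − C_b)/(C_e − C_std) = 180·(14 − 1) / (173 − 14) = 14.72 m³/s.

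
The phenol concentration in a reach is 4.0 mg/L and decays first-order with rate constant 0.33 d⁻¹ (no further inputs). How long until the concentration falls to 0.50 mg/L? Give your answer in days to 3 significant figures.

6.30 d

t = ln(C₀/C)/k = ln(4.0/0.50)/0.33 = 2.079/0.33 = 6.301 d.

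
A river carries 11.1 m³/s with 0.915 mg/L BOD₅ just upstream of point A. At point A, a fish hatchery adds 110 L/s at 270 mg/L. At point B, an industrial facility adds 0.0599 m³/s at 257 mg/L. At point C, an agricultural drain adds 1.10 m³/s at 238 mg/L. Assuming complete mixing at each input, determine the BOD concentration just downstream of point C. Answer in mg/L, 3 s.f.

110 L/s = 0.11 m³/s.
After input A: C = (11.1·0.915 + 0.11·270) / 11.21 = 3.555 mg/L.
After input B: C = (11.21·3.555 + 0.0599·257) / 11.27 = 4.903 mg/L.
After input C: C = (11.27·4.903 + 1.1·238) / 12.37 = 25.63 mg/L.

25.6 mg/L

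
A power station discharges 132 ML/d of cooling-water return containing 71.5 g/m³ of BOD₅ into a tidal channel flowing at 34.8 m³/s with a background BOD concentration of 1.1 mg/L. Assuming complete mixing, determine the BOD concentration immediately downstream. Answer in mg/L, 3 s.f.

132 ML/d = 1.528 m³/s.
By mass balance at complete mixing, C = (1.528·71.5 + 34.8·1.1) / (1.528 + 34.8) = 147.5/36.33 = 4.061 mg/L.

4.06 mg/L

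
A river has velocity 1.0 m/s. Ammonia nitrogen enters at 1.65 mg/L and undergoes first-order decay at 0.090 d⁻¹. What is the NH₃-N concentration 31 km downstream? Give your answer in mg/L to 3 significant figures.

Travel time t = 31 km / 1.0 m/s = 3.1e+04/1.0 = 3.1e+04 s = 0.3588 d.
First-order decay: C = 1.65·exp(−0.090·0.3588) = 1.65·0.9682 = 1.598 mg/L.

1.60 mg/L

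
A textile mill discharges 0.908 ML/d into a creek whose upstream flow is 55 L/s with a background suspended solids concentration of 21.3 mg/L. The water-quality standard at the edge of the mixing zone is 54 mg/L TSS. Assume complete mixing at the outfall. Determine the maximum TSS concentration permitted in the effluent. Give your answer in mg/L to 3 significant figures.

0.908 ML/d = 0.01051 m³/s.
55 L/s = 0.055 m³/s.
Mass balance: 54·0.06551 = 0.01051·Cₑ + 0.055·21.3.
Cₑ = (3.538 − 1.171) / 0.01051 = 225.1 mg/L.

225 mg/L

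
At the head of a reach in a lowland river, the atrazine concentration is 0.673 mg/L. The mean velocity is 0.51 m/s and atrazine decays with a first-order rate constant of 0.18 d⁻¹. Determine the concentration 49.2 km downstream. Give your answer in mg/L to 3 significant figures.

Travel time t = 49.2 km / 0.51 m/s = 4.92e+04/0.51 = 9.647e+04 s = 1.117 d.
First-order decay: C = 0.673·exp(−0.18·1.117) = 0.673·0.8179 = 0.5505 mg/L.

0.550 mg/L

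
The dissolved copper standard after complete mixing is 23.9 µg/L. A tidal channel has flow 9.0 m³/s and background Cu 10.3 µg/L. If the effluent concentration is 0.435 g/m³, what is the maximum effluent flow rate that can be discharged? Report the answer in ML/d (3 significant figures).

10.3 µg/L = 0.0103 mg/L.
23.9 µg/L = 0.0239 mg/L.
Mass balance at complete mixing: C_std·(Q_w + Q_r) = Q_w·C_e + Q_r·C_b.
Rearranging, Q_w = Q_r·(C_std − C_b)/(C_e − C_std) = 9.0·(0.0239 − 0.0103) / (0.435 − 0.0239) = 0.2977 m³/s.
= 25.72 ML/d.

25.7 ML/d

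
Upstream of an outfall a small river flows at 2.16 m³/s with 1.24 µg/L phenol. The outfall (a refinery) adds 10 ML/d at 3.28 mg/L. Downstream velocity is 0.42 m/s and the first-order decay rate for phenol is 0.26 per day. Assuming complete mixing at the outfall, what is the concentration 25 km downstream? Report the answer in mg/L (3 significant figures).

0.140 mg/L

10 ML/d = 0.1157 m³/s.
1.24 µg/L = 0.00124 mg/L.
After complete mixing, C₀ = (0.1157·3.28 + 2.16·0.00124) / 2.276 = 0.168 mg/L.
Travel time t = 2.5e+04 m / 0.42 m/s = 5.952e+04 s = 0.6889 d.
C = 0.168·exp(−0.26·0.6889) = 0.168·0.836 = 0.1404 mg/L.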